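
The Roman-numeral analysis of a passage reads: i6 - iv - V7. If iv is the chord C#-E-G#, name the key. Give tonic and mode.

The anchor chord is a minor triad on C#, labeled iv.
Counting down 3 scale steps from C# places the tonic on G#; a minor triad on degree 4 is diatonic only in minor.

G# minor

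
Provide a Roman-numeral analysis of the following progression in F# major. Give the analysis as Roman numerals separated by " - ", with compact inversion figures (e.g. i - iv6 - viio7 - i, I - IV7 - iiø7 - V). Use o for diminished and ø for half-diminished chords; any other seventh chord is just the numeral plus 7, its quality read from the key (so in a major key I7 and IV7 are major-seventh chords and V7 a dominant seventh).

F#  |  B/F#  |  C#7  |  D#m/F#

F#: major triad on F# = scale degree 1 → I.
B/F#: root B is the subdominant; major triad there is IV64.
C#7: root C# is the dominant; dominant seventh chord there is V7.
D#m/F# has root D#, degree 6 in F# major, so vi6.

I - IV64 - V7 - vi6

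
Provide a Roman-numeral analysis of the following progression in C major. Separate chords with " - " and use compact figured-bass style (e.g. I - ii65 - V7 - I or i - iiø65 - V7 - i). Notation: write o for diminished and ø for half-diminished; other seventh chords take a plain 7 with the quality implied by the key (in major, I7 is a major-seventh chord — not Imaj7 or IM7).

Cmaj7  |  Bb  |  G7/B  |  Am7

I7 - bVII - V65 - vi7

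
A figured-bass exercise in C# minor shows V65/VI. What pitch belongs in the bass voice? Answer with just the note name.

The applied chord V65/VI is rooted on E: E-G#-B-D.
The figure 65 means first inversion — the third is in the bass.

G#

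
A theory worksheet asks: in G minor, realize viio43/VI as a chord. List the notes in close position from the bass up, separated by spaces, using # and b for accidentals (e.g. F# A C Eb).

Ab Cb D F

viio43/VI is a secondary leading-tone chord. The target VI is Eb in G minor; the applied chord is rooted a semitone below, on D.
Building a fully diminished seventh chord on D gives D-F-Ab-Cb.
The figured bass 43 indicates second inversion, placing the fifth (Ab) in the bass: Ab-Cb-D-F.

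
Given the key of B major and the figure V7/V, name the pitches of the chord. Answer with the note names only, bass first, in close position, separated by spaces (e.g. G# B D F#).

V7/V is a secondary dominant — the dominant seventh of V. V in B major is F#, so the applied chord's root is C#, a perfect fifth above.
Building a dominant seventh chord on C# gives C#-E#-G#-B.

C# E# G# B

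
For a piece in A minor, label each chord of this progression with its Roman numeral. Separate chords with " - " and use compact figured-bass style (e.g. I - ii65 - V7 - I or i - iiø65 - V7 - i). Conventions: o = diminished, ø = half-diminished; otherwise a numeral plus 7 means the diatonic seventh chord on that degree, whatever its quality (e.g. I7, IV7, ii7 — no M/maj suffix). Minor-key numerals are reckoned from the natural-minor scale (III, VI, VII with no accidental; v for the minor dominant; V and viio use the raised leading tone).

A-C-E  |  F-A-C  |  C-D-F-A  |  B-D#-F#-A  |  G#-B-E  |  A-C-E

A-C-E: root A is the tonic; minor triad there is i.
F-A-C has root F, degree 6 in A minor, so VI.
C-D-F-A: root D is the subdominant; minor seventh chord there is iv42.
B-D#-F#-A: a dominant seventh chord on B, the applied dominant of V → V7/V.
G#-B-E: major triad on E = scale degree 5 → V6.
A-C-E has root A, degree 1 in A minor, so i.

i - VI - iv42 - V7/V - V6 - i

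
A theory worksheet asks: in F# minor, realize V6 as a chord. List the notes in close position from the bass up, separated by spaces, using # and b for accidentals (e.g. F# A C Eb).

E# G# C#

In F# minor, the fifth degree is C#. The dominant is major (leading tone raised), so V is a major triad.
Stacking thirds from C# gives C#-E#-G#.
The figured bass 6 indicates first inversion, placing the third (E#) in the bass: E#-G#-C#.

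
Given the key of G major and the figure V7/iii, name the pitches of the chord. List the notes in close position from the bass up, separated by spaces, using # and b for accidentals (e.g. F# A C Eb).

The slash means an applied dominant: we want the dominant of iii. In G major, iii is B minor, and its dominant is built on F#.
Building a dominant seventh chord on F# gives F#-A#-C#-E.

F# A# C# E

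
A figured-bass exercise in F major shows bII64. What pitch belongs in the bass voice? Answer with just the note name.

bII in F major has root Gb; the chord is Gb-Bb-Db.
The figure 64 means second inversion — the fifth is in the bass.

Db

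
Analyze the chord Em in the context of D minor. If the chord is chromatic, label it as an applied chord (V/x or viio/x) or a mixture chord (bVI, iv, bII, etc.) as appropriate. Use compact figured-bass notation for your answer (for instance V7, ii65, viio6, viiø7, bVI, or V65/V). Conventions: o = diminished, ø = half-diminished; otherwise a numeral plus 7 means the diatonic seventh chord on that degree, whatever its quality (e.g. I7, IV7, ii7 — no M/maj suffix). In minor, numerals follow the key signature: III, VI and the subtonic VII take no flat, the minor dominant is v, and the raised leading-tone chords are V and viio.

Stacked in thirds the chord is E-G-B: a minor triad on E.
E is the second degree of D minor. This is the minor supertonic, borrowed from the parallel major (the Dorian ii).

ii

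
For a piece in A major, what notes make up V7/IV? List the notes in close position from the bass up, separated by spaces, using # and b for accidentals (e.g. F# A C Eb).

A C# E G

V7/IV is a secondary dominant — the dominant seventh of IV. IV in A major is D, so the applied chord's root is A, a perfect fifth above.
Building a dominant seventh chord on A gives A-C#-E-G.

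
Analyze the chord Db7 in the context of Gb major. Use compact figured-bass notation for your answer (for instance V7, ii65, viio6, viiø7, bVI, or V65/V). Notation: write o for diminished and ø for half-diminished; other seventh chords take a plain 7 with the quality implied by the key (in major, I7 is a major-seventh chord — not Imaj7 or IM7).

V7

Stacked in thirds the chord is Db-F-Ab-Cb: a dominant seventh chord on Db.
In Gb major, Db is the dominant; the diatonic dominant seventh chord there is V7.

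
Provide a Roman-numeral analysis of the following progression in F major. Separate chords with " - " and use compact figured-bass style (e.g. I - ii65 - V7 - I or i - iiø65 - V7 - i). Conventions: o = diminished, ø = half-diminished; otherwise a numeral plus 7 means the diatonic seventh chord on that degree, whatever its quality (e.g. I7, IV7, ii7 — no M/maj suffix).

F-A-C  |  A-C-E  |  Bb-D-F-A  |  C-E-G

F-A-C: root F is the tonic; major triad there is I.
A-C-E: minor triad on A = scale degree 3 → iii.
Bb-D-F-A has root Bb, degree 4 in F major, so IV7.
C-E-G: major triad on C = scale degree 5 → V.

I - iii - IV7 - V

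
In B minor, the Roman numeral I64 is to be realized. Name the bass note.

F#

I in B minor has root B; the chord is B-D#-F#.
The figure 64 means second inversion — the fifth is in the bass.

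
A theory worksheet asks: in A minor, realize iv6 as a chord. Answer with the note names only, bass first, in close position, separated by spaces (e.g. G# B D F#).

F A D

The numeral's case and figure indicate a minor triad. In A minor its root, the subdominant, is D.
Stacking thirds from D gives D-F-A.
The figured bass 6 indicates first inversion, placing the third (F) in the bass: F-A-D.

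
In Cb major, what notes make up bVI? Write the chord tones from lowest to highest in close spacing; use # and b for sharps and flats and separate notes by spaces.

bVI is a major triad on the lowered sixth degree, borrowed from the parallel minor. In Cb major that root is Abb.
So the chord is Abb-Cb-Ebb, a major triad.

Abb Cb Ebb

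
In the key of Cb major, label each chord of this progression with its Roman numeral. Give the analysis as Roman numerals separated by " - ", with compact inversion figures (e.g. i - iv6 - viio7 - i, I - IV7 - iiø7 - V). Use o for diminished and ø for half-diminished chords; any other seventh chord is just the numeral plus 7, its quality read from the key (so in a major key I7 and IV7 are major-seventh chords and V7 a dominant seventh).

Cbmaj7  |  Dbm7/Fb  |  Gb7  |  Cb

Cbmaj7 has root Cb, degree 1 in Cb major, so I7.
Dbm7/Fb: minor seventh chord on Db = scale degree 2 → ii65.
Gb7: root Gb is the dominant; dominant seventh chord there is V7.
Cb: root Cb is the tonic; major triad there is I.

I7 - ii65 - V7 - I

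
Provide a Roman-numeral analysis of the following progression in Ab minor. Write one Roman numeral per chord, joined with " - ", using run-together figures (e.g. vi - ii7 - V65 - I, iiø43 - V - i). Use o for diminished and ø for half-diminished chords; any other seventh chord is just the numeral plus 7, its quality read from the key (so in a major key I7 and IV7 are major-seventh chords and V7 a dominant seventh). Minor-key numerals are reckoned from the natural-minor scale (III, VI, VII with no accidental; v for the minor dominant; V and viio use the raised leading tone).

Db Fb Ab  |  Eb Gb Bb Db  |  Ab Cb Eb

Db-Fb-Ab: root Db is the subdominant; minor triad there is iv.
Eb-Gb-Bb-Db: minor seventh chord on Eb = scale degree 5 → v7.
Ab-Cb-Eb: minor triad on Ab = scale degree 1 → i.

iv - v7 - i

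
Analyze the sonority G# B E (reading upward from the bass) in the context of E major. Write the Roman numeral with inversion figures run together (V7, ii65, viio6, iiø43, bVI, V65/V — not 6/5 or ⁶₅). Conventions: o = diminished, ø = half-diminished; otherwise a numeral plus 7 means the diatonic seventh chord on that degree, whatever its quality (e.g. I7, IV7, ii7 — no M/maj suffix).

Stacked in thirds the chord is E-G#-B: a major triad on E.
E is scale degree 1 in E major, and a major triad on that degree is written I.
With G# in the bass the chord is in first inversion, so the figured bass is 6.

I6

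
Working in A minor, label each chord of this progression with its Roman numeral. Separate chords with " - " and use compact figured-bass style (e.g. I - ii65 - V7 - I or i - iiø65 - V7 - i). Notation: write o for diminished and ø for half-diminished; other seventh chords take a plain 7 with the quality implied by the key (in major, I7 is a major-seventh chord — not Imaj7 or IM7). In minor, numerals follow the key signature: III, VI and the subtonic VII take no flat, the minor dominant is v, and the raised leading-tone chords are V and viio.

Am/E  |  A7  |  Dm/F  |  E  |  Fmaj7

Am/E: minor triad on A = scale degree 1 → i64.
A7: chromatic; A is V of iv, so V7/iv.
Dm/F: root D is the subdominant; minor triad there is iv6.
E: major triad on E = scale degree 5 → V.
Fmaj7 has root F, degree 6 in A minor, so VI7.

i64 - V7/iv - iv6 - V - VI7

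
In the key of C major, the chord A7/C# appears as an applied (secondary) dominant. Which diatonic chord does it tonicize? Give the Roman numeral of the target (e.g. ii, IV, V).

The chord is a dominant seventh chord on A.
A dominant resolves down a perfect fifth: A → D. In C major, D is scale degree 2, i.e. ii.

ii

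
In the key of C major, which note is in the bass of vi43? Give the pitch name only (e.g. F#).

vi in C major has root A; the chord is A-C-E-G.
The figure 43 means second inversion — the fifth is in the bass.

E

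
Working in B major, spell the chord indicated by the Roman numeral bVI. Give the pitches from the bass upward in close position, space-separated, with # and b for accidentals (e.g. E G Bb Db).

Scale degree 6 in B major is G#; lowering it a half step gives G. bVI is a major triad on the lowered sixth degree, borrowed from the parallel minor.
So the chord is G-B-D, a major triad.

G B D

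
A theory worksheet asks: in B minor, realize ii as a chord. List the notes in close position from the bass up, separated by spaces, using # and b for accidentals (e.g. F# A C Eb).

C# E G#

ii is the minor supertonic, borrowed from the parallel major (the Dorian ii). In B minor that root is C#.
So the chord is C#-E-G#.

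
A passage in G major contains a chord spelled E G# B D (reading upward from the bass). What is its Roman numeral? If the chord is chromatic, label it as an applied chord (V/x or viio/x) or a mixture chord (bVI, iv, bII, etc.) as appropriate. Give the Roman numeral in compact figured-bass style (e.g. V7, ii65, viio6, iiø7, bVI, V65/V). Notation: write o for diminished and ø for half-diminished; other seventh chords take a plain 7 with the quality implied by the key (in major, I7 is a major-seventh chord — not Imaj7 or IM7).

Stacked in thirds the chord is E-G#-B-D: a dominant seventh chord on E.
E is not a diatonic chord root with this quality in G major, but it lies a perfect fifth above A (ii), so the chord functions as an applied dominant of ii.

V7/ii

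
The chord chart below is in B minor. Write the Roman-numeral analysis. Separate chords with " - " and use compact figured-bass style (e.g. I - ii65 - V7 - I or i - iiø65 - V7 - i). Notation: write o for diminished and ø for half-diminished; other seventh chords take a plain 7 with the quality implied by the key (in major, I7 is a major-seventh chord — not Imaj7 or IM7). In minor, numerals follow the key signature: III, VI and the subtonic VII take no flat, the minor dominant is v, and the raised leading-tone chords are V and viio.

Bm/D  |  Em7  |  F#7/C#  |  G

Bm/D has root B, degree 1 in B minor, so i6.
Em7: minor seventh chord on E = scale degree 4 → iv7.
F#7/C#: dominant seventh chord on F# = scale degree 5 → V43.
G has root G, degree 6 in B minor, so VI.

i6 - iv7 - V43 - VI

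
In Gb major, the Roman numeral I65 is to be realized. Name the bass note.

Bb

I in Gb major has root Gb; the chord is Gb-Bb-Db-F.
The figure 65 means first inversion — the third is in the bass.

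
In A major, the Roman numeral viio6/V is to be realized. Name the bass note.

The applied chord viio6/V is rooted on D#: D#-F#-A.
The figure 6 means first inversion — the third is in the bass.

F#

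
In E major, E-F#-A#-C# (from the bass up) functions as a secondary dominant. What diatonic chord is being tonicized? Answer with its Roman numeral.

V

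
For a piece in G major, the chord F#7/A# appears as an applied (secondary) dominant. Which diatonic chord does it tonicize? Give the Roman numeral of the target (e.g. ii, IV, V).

The chord is a dominant seventh chord on F#.
A dominant resolves down a perfect fifth: F# → B. In G major, B is scale degree 3, i.e. iii.

iii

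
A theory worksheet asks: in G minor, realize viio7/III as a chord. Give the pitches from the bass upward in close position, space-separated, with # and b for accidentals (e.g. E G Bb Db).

The slash marks an applied leading-tone chord: viio of III. In G minor, III is Bb, so the leading tone to it is A, a half step below.
Building a fully diminished seventh chord on A gives A-C-Eb-Gb.

A C Eb Gb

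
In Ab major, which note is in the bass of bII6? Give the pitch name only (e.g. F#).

bII in Ab major has root Bbb; the chord is Bbb-Db-Fb.
The figure 6 means first inversion — the third is in the bass.

Db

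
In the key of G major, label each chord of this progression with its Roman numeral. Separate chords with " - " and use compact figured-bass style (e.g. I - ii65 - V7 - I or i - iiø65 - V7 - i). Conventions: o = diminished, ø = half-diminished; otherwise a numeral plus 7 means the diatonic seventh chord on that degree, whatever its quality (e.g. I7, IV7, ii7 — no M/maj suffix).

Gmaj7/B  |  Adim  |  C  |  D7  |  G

Gmaj7/B: major seventh chord on G = scale degree 1 → I65.
Adim: diminished triad on A — chromatic; iio (borrowed from the parallel minor).
C: root C is the subdominant; major triad there is IV.
D7: dominant seventh chord on D = scale degree 5 → V7.
G: major triad on G = scale degree 1 → I.

I65 - iio - IV - V7 - I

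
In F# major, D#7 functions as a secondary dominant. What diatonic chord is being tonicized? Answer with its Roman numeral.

The chord is a dominant seventh chord on D#.
A dominant resolves down a perfect fifth: D# → G#. In F# major, G# is scale degree 2, i.e. ii.

ii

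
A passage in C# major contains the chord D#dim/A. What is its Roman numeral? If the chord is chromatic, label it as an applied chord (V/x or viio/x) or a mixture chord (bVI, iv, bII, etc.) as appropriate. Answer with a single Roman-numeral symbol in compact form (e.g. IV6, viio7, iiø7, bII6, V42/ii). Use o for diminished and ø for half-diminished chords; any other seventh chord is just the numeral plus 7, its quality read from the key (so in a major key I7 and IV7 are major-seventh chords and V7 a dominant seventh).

The pitches D#-F#-A form a diminished triad rooted on D#.
D# is the second degree of C# major. This is the diminished supertonic triad, borrowed from the parallel minor.
With A in the bass the chord is in second inversion, so the figured bass is 64.

iio64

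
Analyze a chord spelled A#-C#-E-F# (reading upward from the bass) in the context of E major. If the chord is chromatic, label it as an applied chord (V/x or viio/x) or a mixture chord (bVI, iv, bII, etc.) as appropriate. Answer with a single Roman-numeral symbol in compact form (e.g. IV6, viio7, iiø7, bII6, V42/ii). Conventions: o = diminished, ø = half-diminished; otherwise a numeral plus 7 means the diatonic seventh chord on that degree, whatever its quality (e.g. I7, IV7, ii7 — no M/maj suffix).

The pitches F#-A#-C#-E form a dominant seventh chord rooted on F#.
F# is not a diatonic chord root with this quality in E major, but it lies a perfect fifth above B (V), so the chord functions as an applied dominant of V.
With A# in the bass the chord is in first inversion, so the figured bass is 65.

V65/V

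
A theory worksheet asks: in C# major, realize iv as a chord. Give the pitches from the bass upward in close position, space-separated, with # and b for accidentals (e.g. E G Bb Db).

iv is the minor subdominant, borrowed from the parallel minor. In C# major that root is F#.
So the chord is F#-A-C#.

F# A C#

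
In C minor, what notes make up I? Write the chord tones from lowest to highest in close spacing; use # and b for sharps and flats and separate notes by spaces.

C E G

Scale degree 1 in C minor is C; here the chord built on it is altered to a major triad. I is the major tonic (Picardy third), borrowed from the parallel major.
So the chord is C-E-G, a major triad.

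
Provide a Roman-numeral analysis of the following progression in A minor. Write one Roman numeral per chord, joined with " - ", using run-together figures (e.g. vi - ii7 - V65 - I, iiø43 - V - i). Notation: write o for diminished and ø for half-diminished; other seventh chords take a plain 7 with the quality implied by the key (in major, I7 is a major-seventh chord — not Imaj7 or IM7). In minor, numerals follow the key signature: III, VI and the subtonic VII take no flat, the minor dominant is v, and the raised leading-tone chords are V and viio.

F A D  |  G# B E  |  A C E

iv6 - V6 - i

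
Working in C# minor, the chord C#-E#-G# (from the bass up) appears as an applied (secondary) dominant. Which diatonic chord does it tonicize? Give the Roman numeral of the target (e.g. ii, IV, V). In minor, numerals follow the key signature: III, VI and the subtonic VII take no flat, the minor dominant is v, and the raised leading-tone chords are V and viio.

The chord is a major triad on C#.
A dominant resolves down a perfect fifth: C# → F#. In C# minor, F# is scale degree 4, i.e. iv.

iv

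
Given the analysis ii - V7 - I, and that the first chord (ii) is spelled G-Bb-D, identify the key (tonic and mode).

F major

ii is given as G-Bb-D — a minor triad with root G.
Counting down one scale step from G places the tonic on F; a minor triad on degree 2 is diatonic only in major.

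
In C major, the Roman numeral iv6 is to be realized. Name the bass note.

Ab

iv in C major has root F; the chord is F-Ab-C.
The figure 6 means first inversion — the third is in the bass.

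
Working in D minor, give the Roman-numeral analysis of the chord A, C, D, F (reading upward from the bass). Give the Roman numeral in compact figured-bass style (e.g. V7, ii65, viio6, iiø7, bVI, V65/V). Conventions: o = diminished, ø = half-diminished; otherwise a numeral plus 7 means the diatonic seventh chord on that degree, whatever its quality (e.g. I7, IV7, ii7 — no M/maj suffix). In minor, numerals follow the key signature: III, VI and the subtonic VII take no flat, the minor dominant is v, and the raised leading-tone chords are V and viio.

The pitches D-F-A-C form a minor seventh chord rooted on D.
D is scale degree 1 in D minor, and a minor seventh chord on that degree is written i7.
With A in the bass the chord is in second inversion, so the figured bass is 43.

i43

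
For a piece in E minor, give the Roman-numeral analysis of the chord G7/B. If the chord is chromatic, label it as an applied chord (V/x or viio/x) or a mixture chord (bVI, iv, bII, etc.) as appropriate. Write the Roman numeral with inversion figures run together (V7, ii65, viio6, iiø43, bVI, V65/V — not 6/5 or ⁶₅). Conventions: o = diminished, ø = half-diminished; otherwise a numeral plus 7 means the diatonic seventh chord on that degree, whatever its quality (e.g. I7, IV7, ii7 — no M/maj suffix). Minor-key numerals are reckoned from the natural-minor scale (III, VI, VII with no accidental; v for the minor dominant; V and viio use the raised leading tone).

Stacked in thirds the chord is G-B-D-F: a dominant seventh chord on G.
G is not a diatonic chord root with this quality in E minor, but it lies a perfect fifth above C (VI), so the chord functions as an applied dominant of VI.
With B in the bass the chord is in first inversion, so the figured bass is 65.

V65/VI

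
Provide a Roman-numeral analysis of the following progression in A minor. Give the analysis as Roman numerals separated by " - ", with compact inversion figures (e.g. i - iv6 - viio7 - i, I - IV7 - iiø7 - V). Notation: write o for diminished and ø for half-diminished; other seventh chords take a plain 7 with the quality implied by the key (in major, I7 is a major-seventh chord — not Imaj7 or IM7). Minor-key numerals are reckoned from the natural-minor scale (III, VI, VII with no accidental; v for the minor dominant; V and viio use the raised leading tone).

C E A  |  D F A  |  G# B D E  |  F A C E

i6 - iv - V65 - VI7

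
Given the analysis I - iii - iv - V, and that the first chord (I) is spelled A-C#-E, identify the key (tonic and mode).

I is given as A-C#-E — a major triad with root A.
If A is scale degree 1 and the mode makes that degree carry a major triad, the tonic is A and the mode is major.

A major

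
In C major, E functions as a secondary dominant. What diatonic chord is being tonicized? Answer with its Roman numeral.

vi

The chord is a major triad on E.
A dominant resolves down a perfect fifth: E → A. In C major, A is scale degree 6, i.e. vi.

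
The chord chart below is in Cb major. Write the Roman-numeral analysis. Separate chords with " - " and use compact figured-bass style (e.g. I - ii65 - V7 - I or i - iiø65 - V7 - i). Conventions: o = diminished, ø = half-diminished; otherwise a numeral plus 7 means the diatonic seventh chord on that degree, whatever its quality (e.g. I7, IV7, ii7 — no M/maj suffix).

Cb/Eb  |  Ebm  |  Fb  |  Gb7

Cb/Eb: major triad on Cb = scale degree 1 → I6.
Ebm: root Eb is the mediant; minor triad there is iii.
Fb: major triad on Fb = scale degree 4 → IV.
Gb7: dominant seventh chord on Gb = scale degree 5 → V7.

I6 - iii - IV - V7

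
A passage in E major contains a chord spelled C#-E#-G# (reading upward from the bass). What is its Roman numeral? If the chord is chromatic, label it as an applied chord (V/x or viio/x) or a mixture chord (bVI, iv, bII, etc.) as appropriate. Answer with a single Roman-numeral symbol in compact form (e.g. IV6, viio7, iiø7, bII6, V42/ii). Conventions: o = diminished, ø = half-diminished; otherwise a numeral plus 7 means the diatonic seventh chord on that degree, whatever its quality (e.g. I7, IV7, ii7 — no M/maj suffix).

The pitches C#-E#-G# form a major triad rooted on C#.
C# is not a diatonic chord root with this quality in E major, but it lies a perfect fifth above F# (ii), so the chord functions as an applied dominant of ii.

V/ii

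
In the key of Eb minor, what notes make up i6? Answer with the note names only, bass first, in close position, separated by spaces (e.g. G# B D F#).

Gb Bb Eb

The numeral's case and figure indicate a minor triad. In Eb minor its root, scale degree 1, is Eb.
Stacking thirds from Eb gives Eb-Gb-Bb.
The figured bass 6 indicates first inversion, placing the third (Gb) in the bass: Gb-Bb-Eb.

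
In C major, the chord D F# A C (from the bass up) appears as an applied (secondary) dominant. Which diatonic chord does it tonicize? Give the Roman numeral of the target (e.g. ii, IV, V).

The chord is a dominant seventh chord on D.
A dominant resolves down a perfect fifth: D → G. In C major, G is scale degree 5, i.e. V.

V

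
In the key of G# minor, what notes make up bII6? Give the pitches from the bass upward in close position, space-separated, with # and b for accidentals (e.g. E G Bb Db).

C# E A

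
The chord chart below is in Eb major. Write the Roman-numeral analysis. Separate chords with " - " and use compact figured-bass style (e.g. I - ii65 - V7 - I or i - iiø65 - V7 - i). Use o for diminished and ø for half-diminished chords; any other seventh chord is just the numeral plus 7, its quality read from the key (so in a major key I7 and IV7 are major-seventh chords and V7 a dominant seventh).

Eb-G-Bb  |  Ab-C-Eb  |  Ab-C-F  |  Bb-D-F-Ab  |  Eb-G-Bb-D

Eb-G-Bb: root Eb is the tonic; major triad there is I.
Ab-C-Eb: root Ab is the subdominant; major triad there is IV.
Ab-C-F: root F is the supertonic; minor triad there is ii6.
Bb-D-F-Ab: dominant seventh chord on Bb = scale degree 5 → V7.
Eb-G-Bb-D: root Eb is the tonic; major seventh chord there is I7.

I - IV - ii6 - V7 - I7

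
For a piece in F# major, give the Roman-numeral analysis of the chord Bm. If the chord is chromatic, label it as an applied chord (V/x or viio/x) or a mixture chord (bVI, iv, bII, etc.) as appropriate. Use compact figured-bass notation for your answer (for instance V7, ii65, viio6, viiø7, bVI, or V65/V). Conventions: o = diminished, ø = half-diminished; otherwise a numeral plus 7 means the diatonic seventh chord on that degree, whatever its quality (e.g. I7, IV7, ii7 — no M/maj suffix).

iv

Stacked in thirds the chord is B-D-F#: a minor triad on B.
B is the fourth degree of F# major. This is the minor subdominant, borrowed from the parallel minor.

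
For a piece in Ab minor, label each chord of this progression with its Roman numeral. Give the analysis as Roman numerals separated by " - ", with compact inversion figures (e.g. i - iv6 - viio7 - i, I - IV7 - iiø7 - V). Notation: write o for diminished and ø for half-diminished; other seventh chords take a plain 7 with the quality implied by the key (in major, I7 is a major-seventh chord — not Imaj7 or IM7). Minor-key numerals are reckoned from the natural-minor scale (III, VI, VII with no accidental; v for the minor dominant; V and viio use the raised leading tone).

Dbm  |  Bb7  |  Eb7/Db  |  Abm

Dbm: minor triad on Db = scale degree 4 → iv.
Bb7 is the secondary dominant of V (dominant seventh chord on Bb): V7/V.
Eb7/Db: dominant seventh chord on Eb = scale degree 5 → V42.
Abm: minor triad on Ab = scale degree 1 → i.

iv - V7/V - V42 - i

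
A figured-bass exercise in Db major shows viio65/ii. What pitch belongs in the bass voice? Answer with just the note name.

F

The applied chord viio65/ii is rooted on D: D-F-Ab-Cb.
The figure 65 means first inversion — the third is in the bass.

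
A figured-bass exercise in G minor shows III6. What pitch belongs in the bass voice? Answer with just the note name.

D

III in G minor has root Bb; the chord is Bb-D-F.
The figure 6 means first inversion — the third is in the bass.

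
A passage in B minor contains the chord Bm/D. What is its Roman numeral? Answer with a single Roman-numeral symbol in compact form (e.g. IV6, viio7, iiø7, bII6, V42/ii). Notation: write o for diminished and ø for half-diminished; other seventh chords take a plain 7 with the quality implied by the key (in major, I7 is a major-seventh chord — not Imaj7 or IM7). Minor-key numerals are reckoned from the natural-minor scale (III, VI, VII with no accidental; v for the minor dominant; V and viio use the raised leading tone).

i6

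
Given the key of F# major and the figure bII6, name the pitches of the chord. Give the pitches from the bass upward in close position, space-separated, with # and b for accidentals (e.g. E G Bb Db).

B D G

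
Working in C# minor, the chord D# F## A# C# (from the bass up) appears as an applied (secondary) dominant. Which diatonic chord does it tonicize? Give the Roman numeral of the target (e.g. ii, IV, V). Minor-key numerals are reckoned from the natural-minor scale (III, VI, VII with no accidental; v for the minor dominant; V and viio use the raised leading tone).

V

The chord is a dominant seventh chord on D#.
A dominant resolves down a perfect fifth: D# → G#. In C# minor, G# is scale degree 5, i.e. V.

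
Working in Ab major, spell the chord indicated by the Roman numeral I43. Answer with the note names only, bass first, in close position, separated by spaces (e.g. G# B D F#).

Eb G Ab C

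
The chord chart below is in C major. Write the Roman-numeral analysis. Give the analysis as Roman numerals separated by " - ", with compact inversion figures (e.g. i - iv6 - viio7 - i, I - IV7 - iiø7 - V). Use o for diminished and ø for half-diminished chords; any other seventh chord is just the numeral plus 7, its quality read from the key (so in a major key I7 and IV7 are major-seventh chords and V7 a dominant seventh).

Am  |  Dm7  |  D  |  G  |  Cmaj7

vi - ii7 - V/V - V - I7

Am has root A, degree 6 in C major, so vi.
Dm7: root D is the supertonic; minor seventh chord there is ii7.
D is the secondary dominant of V (major triad on D): V/V.
G: major triad on G = scale degree 5 → V.
Cmaj7: root C is the tonic; major seventh chord there is I7.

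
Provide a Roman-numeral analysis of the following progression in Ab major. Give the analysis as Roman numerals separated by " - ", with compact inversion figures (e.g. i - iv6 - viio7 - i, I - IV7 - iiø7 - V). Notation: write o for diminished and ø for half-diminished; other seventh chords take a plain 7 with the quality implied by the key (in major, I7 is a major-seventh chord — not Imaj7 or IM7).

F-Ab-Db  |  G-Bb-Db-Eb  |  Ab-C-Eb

IV6 - V65 - I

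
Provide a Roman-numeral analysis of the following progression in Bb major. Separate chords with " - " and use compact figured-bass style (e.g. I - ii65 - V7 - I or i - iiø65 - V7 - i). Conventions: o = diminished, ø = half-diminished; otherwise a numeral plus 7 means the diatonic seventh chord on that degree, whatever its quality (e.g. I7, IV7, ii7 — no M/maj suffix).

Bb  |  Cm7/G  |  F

Bb: root Bb is the tonic; major triad there is I.
Cm7/G: minor seventh chord on C = scale degree 2 → ii43.
F has root F, degree 5 in Bb major, so V.

I - ii43 - V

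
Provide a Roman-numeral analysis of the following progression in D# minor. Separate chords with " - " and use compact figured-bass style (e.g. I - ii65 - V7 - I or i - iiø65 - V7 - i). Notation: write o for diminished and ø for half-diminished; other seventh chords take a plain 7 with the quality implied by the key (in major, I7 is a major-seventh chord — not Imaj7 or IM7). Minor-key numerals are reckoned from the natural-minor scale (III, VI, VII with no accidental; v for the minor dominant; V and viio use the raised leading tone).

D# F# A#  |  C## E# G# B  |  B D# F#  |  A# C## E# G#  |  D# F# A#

i - viio7 - VI - V7 - i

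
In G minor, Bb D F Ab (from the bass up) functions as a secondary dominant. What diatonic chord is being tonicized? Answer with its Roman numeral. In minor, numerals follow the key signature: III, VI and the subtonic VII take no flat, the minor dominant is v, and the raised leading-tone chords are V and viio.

The chord is a dominant seventh chord on Bb.
A dominant resolves down a perfect fifth: Bb → Eb. In G minor, Eb is scale degree 6, i.e. VI.

VI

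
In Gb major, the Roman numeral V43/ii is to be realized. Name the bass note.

Bb

The applied chord V43/ii is rooted on Eb: Eb-G-Bb-Db.
The figure 43 means second inversion — the fifth is in the bass.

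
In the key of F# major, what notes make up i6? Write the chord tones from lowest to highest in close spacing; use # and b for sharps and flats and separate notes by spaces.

A C# F#

i6 is the minor tonic, borrowed from the parallel minor. In F# major that root is F#.
So the chord is F#-A-C#.
The figured bass 6 indicates first inversion, placing the third (A) in the bass: A-C#-F#.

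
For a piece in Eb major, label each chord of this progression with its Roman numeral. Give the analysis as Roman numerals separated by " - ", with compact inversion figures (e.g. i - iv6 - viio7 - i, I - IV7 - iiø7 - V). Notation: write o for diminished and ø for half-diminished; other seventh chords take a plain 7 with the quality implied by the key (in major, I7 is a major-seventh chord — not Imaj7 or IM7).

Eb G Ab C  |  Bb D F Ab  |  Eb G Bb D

Eb-G-Ab-C: major seventh chord on Ab = scale degree 4 → IV43.
Bb-D-F-Ab: dominant seventh chord on Bb = scale degree 5 → V7.
Eb-G-Bb-D: major seventh chord on Eb = scale degree 1 → I7.

IV43 - V7 - I7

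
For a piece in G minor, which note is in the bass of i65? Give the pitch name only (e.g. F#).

Bb

i in G minor has root G; the chord is G-Bb-D-F.
The figure 65 means first inversion — the third is in the bass.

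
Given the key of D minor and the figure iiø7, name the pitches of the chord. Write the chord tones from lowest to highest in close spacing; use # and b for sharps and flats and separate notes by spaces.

E G Bb D

In D minor, the supertonic is E, and the diatonic chord built there is a half-diminished seventh chord.
Stacking thirds from E gives E-G-Bb-D.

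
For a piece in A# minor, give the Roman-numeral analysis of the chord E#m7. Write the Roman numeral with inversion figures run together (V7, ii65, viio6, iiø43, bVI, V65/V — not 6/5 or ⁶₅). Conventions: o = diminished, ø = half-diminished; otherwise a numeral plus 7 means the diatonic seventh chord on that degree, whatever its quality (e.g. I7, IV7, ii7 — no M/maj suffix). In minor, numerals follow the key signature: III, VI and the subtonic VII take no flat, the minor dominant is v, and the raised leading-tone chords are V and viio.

The pitches E#-G#-B#-D# form a minor seventh chord rooted on E#.
E# is scale degree 5 in A# minor, and a minor seventh chord on that degree is written v7.

v7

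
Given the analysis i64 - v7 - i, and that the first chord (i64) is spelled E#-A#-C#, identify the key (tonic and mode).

The anchor chord is a minor triad on A#, labeled i64.
If A# is scale degree 1 and the mode makes that degree carry a minor triad, the tonic is A# and the mode is minor.

A# minor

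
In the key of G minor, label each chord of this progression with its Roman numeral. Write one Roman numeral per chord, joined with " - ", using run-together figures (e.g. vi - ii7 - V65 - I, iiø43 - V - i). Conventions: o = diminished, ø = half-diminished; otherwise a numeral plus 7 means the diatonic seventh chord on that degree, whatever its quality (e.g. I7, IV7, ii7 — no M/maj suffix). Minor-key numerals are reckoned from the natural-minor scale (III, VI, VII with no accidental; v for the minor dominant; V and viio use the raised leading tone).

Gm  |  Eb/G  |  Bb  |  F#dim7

Gm: root G is the tonic; minor triad there is i.
Eb/G has root Eb, degree 6 in G minor, so VI6.
Bb: major triad on Bb = scale degree 3 → III.
F#dim7 has root F#, degree 7 in G minor, so viio7.

i - VI6 - III - viio7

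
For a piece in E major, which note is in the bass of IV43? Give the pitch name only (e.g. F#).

IV in E major has root A; the chord is A-C#-E-G#.
The figure 43 means second inversion — the fifth is in the bass.

E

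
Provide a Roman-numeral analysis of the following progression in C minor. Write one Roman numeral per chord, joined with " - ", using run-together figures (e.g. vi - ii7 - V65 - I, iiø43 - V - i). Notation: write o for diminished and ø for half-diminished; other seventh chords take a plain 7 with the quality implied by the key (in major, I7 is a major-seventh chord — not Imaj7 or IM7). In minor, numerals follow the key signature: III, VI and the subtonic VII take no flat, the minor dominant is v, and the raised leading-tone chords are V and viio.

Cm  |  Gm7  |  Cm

Cm has root C, degree 1 in C minor, so i.
Gm7: root G is the dominant; minor seventh chord there is v7.
Cm has root C, degree 1 in C minor, so i.

i - v7 - i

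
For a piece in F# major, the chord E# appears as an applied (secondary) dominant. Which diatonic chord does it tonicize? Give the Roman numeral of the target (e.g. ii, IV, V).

iii

The chord is a major triad on E#.
A dominant resolves down a perfect fifth: E# → A#. In F# major, A# is scale degree 3, i.e. iii.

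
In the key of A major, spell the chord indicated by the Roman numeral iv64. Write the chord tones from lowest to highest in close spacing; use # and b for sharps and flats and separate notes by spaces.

A D F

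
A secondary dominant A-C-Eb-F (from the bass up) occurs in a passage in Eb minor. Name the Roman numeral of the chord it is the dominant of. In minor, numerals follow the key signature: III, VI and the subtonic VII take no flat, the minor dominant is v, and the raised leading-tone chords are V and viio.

V

The chord is a dominant seventh chord on F.
A dominant resolves down a perfect fifth: F → Bb. In Eb minor, Bb is scale degree 5, i.e. V.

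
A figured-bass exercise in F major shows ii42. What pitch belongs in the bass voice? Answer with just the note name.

ii in F major has root G; the chord is G-Bb-D-F.
The figure 42 means third inversion — the seventh is in the bass.

F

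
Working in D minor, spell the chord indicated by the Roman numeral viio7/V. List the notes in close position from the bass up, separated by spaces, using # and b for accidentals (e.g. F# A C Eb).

G# B D F

viio7/V is a secondary leading-tone chord. The target V is A in D minor; the applied chord is rooted a semitone below, on G#.
Building a fully diminished seventh chord on G# gives G#-B-D-F.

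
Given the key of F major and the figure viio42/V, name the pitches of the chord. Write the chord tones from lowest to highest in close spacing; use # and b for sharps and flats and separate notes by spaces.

Ab B D F

viio42/V is a secondary leading-tone chord. The target V is C in F major; the applied chord is rooted a semitone below, on B.
Building a fully diminished seventh chord on B gives B-D-F-Ab.
With the 42 figure the chord is in third inversion; from the bass Ab upward in close position it reads Ab-B-D-F.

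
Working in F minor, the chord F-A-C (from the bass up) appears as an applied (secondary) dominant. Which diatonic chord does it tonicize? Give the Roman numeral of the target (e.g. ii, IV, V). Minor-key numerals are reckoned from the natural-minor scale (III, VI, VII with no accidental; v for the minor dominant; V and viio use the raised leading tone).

iv

The chord is a major triad on F.
A dominant resolves down a perfect fifth: F → Bb. In F minor, Bb is scale degree 4, i.e. iv.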